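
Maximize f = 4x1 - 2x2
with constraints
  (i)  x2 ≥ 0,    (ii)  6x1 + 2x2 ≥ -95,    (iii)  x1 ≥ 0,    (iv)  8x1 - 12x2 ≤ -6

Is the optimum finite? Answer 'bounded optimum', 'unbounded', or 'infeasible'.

From the feasible point (0, 1/2), moving in the direction (12, 8) keeps every constraint satisfied while f increases without bound.

unbounded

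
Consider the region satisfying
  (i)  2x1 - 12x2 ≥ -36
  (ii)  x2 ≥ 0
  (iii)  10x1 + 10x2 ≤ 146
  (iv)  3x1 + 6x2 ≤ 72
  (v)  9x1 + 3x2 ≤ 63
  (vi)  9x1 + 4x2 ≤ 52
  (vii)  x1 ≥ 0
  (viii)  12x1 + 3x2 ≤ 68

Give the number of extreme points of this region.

5

The feasible vertices (each the meet of two boundaries and inside every other half-plane) are:
  (120/29, 107/29)
  (0, 3)
  (0, 0)
  (17/3, 0)
  (116/21, 4/7)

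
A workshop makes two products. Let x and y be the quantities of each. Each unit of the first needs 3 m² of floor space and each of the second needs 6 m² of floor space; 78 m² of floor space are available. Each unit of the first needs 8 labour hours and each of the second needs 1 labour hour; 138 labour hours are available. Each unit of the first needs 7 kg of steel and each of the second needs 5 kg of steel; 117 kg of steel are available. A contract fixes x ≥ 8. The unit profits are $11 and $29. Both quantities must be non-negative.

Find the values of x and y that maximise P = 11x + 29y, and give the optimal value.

Feasible corners and P = 11x + 29y:
  (117/7, 0) → P = 1287/7
  (8, 0) → P = 88
  (104/9, 65/9) → P = 3029/9
  (8, 9) → P = 349

x = 8, y = 9, maximum P = 349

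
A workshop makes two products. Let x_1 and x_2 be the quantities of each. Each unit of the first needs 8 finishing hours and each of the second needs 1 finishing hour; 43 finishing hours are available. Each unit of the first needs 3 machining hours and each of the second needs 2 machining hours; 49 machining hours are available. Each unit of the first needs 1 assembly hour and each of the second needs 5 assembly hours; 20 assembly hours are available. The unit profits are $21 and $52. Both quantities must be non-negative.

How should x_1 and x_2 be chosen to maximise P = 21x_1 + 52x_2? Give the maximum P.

Vertices and P = 21x_1 + 52x_2:
  (0, 0) → P = 0
  (0, 4) → P = 208
  (43/8, 0) → P = 903/8
  (5, 3) → P = 261

The optimum lies where 8x_1 + x_2 = 43 and x_1 + 5x_2 = 20.
Solving simultaneously gives x_1 = 5, x_2 = 3.

x_1 = 5, x_2 = 3, maximum P = 261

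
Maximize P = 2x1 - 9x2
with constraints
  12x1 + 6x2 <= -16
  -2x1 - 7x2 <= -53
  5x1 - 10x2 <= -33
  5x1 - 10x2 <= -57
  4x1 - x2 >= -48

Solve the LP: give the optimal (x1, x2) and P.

x1 = -215/36, x2 = 167/18, maximum P = -859/9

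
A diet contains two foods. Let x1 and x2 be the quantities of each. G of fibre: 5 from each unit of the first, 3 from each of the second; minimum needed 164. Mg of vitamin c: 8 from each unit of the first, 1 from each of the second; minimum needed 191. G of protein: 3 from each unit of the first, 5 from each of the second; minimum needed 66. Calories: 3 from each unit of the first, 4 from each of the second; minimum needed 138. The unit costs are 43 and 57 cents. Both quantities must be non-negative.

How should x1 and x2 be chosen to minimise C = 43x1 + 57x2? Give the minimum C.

Feasible corners and C = 43x1 + 57x2:
  (0, 191) → C = 10887
  (46, 0) → C = 1978
  (409/19, 357/19) → C = 37936/19
  (22, 18) → C = 1972
The feasible region is unbounded (it extends along (0, 1), (1, 0)), but C strictly increases along every unbounded feasible direction, so there is no improving ray and the minimum is attained at a vertex.

x1 = 22, x2 = 18, minimum C = 1972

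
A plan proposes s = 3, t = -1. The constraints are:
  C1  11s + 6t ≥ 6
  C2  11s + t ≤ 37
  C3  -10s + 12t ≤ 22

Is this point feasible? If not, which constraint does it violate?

feasible

C1: 27 ≥ 6 ✓
C2: 32 ≤ 37 ✓
C3: -42 ≤ 22 ✓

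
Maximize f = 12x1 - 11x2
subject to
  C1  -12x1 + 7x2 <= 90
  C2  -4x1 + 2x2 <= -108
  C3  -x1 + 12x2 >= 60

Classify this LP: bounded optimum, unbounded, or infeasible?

From the feasible point (234, 414), moving in the direction (12, 1) keeps every constraint satisfied while f increases without bound.

unbounded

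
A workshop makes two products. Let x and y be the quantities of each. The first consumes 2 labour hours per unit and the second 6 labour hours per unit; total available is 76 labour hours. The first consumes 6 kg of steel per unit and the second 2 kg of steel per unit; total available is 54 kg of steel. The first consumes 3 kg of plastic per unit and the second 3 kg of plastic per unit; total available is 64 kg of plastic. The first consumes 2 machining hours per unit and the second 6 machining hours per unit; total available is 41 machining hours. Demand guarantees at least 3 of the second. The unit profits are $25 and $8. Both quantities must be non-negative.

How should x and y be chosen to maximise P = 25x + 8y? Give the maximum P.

Extreme points and P = 25x + 8y:
  (0, 41/6) → P = 164/3
  (0, 3) → P = 24
  (121/16, 69/16) → P = 3577/16
  (8, 3) → P = 224

The optimum lies where 6x + 2y = 54 and y = 3.
Solving simultaneously gives x = 8, y = 3.

x = 8, y = 3, maximum P = 224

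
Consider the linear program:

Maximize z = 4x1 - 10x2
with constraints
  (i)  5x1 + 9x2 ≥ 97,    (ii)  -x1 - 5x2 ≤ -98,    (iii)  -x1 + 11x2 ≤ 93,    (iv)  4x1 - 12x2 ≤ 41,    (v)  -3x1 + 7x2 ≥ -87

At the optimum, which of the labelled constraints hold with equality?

Extreme points and z = 4x1 - 10x2:
  (613/16, 191/16) → z = 271/8
  (1381/32, 351/32) → z = 1007/16
  (1567/32, 413/32) → z = 1069/16

The maximum is at (1567/32, 413/32). Substituting into each constraint, equality holds for (iii) and (iv); the remaining constraints have slack.

(iii) and (iv)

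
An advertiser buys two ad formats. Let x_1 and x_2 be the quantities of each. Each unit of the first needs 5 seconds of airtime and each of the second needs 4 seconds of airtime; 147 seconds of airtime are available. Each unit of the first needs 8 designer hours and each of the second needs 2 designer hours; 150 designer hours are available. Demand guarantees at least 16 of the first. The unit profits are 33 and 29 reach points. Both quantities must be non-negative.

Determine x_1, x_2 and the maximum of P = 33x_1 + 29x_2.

Vertices and P = 33x_1 + 29x_2:
  (75/4, 0) → P = 2475/4
  (16, 0) → P = 528
  (16, 11) → P = 847

x_1 = 16, x_2 = 11, maximum P = 847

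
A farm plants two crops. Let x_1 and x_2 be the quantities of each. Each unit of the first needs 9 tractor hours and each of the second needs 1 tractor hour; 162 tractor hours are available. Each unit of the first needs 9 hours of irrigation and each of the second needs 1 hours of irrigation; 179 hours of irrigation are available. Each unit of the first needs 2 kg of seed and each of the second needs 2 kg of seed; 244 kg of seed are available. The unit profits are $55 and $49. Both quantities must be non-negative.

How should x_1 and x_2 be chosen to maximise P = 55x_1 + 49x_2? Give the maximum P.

Vertices and P = 55x_1 + 49x_2:
  (0, 0) → P = 0
  (0, 122) → P = 5978
  (18, 0) → P = 990
  (5, 117) → P = 6008

x_1 = 5, x_2 = 117, maximum P = 6008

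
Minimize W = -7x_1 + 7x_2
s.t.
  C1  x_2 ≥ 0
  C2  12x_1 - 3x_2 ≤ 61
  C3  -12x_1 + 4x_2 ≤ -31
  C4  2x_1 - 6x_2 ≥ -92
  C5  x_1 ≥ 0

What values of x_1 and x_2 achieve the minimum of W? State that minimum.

x_1 = 61/12, x_2 = 0, minimum W = -427/12

Extreme points and W = -7x_1 + 7x_2:
  (61/12, 0) → W = -427/12
  (31/12, 0) → W = -217/12
  (107/11, 613/33) → W = 2044/33
  (277/32, 583/32) → W = 1071/16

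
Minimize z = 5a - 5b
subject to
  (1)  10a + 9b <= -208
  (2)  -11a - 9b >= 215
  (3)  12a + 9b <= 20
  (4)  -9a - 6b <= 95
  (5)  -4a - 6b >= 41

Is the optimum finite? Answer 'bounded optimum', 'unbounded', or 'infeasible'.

Vertices and z = 5a - 5b:
  (235, -2800/9) → z = 24575/9
  (29, -178/3) → z = 1325/3
The feasible region has finitely many vertices and no improving ray; the minimum is 1325/3 at (29, -178/3).

bounded optimum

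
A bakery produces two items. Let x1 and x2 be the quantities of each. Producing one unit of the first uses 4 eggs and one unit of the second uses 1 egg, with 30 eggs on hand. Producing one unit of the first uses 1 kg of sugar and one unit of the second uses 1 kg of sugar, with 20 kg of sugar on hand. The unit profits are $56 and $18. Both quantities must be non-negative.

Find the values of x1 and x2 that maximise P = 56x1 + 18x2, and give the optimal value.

x1 = 10/3, x2 = 50/3, maximum P = 1460/3

Extreme points and P = 56x1 + 18x2:
  (0, 0) → P = 0
  (0, 20) → P = 360
  (15/2, 0) → P = 420
  (10/3, 50/3) → P = 1460/3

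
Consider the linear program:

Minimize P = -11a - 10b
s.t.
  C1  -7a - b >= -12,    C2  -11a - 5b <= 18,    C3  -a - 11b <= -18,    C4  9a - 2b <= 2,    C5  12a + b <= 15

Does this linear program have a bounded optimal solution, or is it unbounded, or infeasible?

From the feasible point (3/5, 39/5), moving in the direction (-1, 7) keeps every constraint satisfied while P decreases without bound.

unbounded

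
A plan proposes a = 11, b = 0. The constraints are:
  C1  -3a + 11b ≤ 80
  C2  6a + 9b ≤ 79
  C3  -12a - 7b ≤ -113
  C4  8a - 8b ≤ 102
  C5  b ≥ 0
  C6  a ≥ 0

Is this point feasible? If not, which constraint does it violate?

feasible

C1: -33 ≤ 80 ✓
C2: 66 ≤ 79 ✓
C3: -132 ≤ -113 ✓
C4: 88 ≤ 102 ✓
C5: 0 ≥ 0 ✓
C6: 11 ≥ 0 ✓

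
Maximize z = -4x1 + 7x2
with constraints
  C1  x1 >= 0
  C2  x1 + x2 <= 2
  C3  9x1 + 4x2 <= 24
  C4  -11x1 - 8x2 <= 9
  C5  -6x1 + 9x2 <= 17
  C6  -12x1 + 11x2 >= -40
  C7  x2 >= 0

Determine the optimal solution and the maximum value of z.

Feasible corners and z = -4x1 + 7x2:
  (0, 17/9) → z = 119/9
  (0, 0) → z = 0
  (1/15, 29/15) → z = 199/15
  (2, 0) → z = -8

The binding constraints are x1 + x2 = 2 and -6x1 + 9x2 = 17.
Solving simultaneously gives x1 = 1/15, x2 = 29/15.

x1 = 1/15, x2 = 29/15, maximum z = 199/15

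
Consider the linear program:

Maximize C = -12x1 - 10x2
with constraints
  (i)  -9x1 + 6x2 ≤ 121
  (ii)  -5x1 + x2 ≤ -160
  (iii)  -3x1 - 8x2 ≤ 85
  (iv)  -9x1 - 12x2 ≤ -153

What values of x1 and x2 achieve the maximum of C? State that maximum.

x1 = 691/23, x2 = -225/23, maximum C = -6042/23

Vertices and C = -12x1 - 10x2:
  (1081/21, 2045/21) → C = -33422/21
  (691/23, -225/23) → C = -6042/23
  (187/3, -34) → C = -408
The feasible region is unbounded (it extends along (8, -3), (2, 3)), but C strictly decreases along every unbounded feasible direction, so there is no improving ray and the maximum is attained at a vertex.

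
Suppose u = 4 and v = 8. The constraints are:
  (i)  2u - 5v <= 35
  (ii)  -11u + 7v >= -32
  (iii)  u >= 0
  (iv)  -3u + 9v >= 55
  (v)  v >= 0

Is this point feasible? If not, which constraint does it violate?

(i): -32 ≤ 35 ✓
(ii): 12 ≥ -32 ✓
(iii): 4 ≥ 0 ✓
(iv): 60 ≥ 55 ✓
(v): 8 ≥ 0 ✓

feasible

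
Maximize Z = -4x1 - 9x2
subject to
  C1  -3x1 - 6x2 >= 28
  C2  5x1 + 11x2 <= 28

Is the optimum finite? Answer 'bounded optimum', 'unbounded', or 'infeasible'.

unbounded

From the feasible point (-476/3, 224/3), moving in the direction (6, -3) keeps every constraint satisfied while Z increases without bound.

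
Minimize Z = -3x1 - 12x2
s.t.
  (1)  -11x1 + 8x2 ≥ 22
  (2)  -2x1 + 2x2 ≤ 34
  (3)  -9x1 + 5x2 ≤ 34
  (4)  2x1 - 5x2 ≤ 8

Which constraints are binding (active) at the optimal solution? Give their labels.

(1) and (2)

Extreme points and Z = -3x1 - 12x2:
  (38, 55) → Z = -774
  (-58/13, -44/13) → Z = 54
  (51/4, 119/4) → Z = -1581/4
  (-6, -4) → Z = 66

The minimum is at (38, 55). Substituting into each constraint, equality holds for (1) and (2); the remaining constraints have slack.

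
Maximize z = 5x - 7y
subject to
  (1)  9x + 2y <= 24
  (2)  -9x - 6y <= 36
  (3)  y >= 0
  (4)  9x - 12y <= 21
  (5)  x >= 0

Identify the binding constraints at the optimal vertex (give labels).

Corner points and z = 5x - 7y:
  (55/21, 3/14) → z = 487/42
  (0, 12) → z = -84
  (7/3, 0) → z = 35/3
  (0, 0) → z = 0

The maximum is at (7/3, 0). Substituting into each constraint, equality holds for (3) and (4); the remaining constraints have slack.

(3) and (4)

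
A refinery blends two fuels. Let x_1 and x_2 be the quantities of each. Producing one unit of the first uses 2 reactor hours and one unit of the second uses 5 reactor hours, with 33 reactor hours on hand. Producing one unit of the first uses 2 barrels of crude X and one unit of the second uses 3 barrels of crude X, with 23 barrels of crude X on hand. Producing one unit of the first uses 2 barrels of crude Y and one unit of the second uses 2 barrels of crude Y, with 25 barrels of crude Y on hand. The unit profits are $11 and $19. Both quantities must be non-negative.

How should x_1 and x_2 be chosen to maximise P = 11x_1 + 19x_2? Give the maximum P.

x_1 = 4, x_2 = 5, maximum P = 139

The binding constraints are 2x_1 + 5x_2 = 33 and 2x_1 + 3x_2 = 23.
Solving simultaneously gives x_1 = 4, x_2 = 5.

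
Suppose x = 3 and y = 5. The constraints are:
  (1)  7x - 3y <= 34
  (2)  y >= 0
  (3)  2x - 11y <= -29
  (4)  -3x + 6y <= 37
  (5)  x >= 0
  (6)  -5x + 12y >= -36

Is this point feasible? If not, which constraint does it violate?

feasible

(1): 6 ≤ 34 ✓
(2): 5 ≥ 0 ✓
(3): -49 ≤ -29 ✓
(4): 21 ≤ 37 ✓
(5): 3 ≥ 0 ✓
(6): 45 ≥ -36 ✓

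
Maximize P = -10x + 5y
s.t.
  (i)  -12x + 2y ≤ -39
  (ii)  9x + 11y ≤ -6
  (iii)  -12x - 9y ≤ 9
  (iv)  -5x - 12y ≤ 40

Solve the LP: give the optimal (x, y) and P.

Extreme points and P = -10x + 5y:
  (139/50, -141/50) → P = -419/10
  (111/44, -48/11) → P = -1035/22
  (368/53, -330/53) → P = -5330/53
  (28/11, -145/33) → P = -1565/33

The optimum lies where -12x + 2y = -39 and 9x + 11y = -6.
Solving simultaneously gives x = 139/50, y = -141/50.

x = 139/50, y = -141/50, maximum P = -419/10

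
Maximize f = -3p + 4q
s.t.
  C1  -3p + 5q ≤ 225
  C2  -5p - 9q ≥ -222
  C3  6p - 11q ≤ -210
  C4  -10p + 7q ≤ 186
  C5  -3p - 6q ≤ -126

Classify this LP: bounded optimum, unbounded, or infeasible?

bounded optimum

Feasible corners and f = -3p + 4q:
  (552/109, 2382/109) → f = 7872/109
  (-24/25, 126/5) → f = 2592/25
  (42/23, 462/23) → f = 1722/23
  (-26/9, 202/9) → f = 886/9
The feasible region has finitely many vertices and no improving ray; the maximum is 2592/25 at (-24/25, 126/5).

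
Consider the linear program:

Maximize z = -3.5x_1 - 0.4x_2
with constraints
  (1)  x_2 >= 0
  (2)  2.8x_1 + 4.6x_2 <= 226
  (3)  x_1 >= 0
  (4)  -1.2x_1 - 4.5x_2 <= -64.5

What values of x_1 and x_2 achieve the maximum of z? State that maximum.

x_1 = 0, x_2 = 43/3, maximum z = -86/15

Vertices and z = -3.5x_1 - 0.4x_2:
  (565/7, 0) → z = -565/2
  (215/4, 0) → z = -1505/8
  (0, 1130/23) → z = -452/23
  (0, 43/3) → z = -86/15

The optimum lies where x_1 = 0 and -1.2x_1 - 4.5x_2 = -64.5.
Solving simultaneously gives x_1 = 0, x_2 = 43/3.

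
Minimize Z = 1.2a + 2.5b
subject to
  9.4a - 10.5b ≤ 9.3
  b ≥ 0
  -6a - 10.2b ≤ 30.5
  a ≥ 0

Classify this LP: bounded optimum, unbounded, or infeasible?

Extreme points and Z = 1.2a + 2.5b:
  (93/94, 0) → Z = 279/235
  (0, 0) → Z = 0
The feasible region has finitely many vertices and no improving ray; the minimum is 0 at (0, 0).

bounded optimum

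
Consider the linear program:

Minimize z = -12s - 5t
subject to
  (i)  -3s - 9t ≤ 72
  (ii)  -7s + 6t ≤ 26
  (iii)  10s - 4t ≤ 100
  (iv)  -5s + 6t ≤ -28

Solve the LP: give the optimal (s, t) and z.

s = 61/5, t = 11/2, minimum z = -1739/10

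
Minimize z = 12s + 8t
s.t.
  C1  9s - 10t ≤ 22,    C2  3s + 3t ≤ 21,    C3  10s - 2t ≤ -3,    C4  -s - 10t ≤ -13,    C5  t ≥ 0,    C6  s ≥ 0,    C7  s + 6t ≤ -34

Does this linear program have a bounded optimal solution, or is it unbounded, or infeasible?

infeasible

The boundaries 3s + 3t = 21 and 10s - 2t = -3 meet at (11/12, 73/12), but that point violates s + 6t ≤ -34. Every candidate vertex is excluded by some other constraint, so the feasible region is empty.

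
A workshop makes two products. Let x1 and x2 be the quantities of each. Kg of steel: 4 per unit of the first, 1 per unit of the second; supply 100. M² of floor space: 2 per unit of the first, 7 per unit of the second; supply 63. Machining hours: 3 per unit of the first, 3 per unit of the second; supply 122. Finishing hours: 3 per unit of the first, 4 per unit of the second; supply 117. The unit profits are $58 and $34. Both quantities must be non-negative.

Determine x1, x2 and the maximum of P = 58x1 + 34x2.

Vertices and P = 58x1 + 34x2:
  (0, 0) → P = 0
  (0, 9) → P = 306
  (25, 0) → P = 1450
  (49/2, 2) → P = 1489

The binding constraints are 4x1 + x2 = 100 and 2x1 + 7x2 = 63.
Solving simultaneously gives x1 = 49/2, x2 = 2.

x1 = 49/2, x2 = 2, maximum P = 1489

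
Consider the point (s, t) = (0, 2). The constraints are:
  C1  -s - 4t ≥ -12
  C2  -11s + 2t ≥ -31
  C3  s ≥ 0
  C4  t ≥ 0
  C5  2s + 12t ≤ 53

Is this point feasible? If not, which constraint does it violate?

C1: -8 ≥ -12 ✓
C2: 4 ≥ -31 ✓
C3: 0 ≥ 0 ✓
C4: 2 ≥ 0 ✓
C5: 24 ≤ 53 ✓

feasible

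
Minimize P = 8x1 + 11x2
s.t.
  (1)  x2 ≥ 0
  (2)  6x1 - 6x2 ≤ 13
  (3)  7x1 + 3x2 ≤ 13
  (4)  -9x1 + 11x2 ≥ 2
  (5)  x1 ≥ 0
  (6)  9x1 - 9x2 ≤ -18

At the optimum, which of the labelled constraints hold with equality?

Corner points and P = 8x1 + 11x2:
  (0, 13/3) → P = 143/3
  (7/10, 27/10) → P = 353/10
  (0, 2) → P = 22

The minimum is at (0, 2). Substituting into each constraint, equality holds for (5) and (6); the remaining constraints have slack.

(5) and (6)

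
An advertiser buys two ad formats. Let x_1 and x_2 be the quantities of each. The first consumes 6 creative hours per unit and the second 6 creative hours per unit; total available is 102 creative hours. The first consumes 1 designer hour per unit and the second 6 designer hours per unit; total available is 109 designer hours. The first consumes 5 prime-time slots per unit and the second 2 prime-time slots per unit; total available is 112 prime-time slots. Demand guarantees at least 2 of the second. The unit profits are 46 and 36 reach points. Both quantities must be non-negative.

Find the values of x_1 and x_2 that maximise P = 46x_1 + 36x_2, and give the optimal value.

x_1 = 15, x_2 = 2, maximum P = 762

Corner points and P = 46x_1 + 36x_2:
  (0, 17) → P = 612
  (0, 2) → P = 72
  (15, 2) → P = 762

The optimum lies where 6x_1 + 6x_2 = 102 and x_2 = 2.
Solving simultaneously gives x_1 = 15, x_2 = 2.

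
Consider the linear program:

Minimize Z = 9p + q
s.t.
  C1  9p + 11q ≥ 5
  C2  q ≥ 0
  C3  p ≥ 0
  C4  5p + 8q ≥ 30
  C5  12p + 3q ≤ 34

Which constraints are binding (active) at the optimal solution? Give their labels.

C3 and C4

Extreme points and Z = 9p + q:
  (0, 15/4) → Z = 15/4
  (0, 34/3) → Z = 34/3
  (182/81, 190/81) → Z = 1828/81

The minimum is at (0, 15/4). Substituting into each constraint, equality holds for C3 and C4; the remaining constraints have slack.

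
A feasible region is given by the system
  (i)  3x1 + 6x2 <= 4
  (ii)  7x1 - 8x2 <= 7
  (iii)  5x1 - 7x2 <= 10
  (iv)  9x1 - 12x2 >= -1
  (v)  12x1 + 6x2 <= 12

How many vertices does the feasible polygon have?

5

Intersecting each pair of boundary lines and keeping only the points that satisfy every inequality leaves:
  (7/15, 13/30)
  (8/9, 2/9)
  (-31/9, -35/9)
  (1, 0)
  (-127/3, -95/3)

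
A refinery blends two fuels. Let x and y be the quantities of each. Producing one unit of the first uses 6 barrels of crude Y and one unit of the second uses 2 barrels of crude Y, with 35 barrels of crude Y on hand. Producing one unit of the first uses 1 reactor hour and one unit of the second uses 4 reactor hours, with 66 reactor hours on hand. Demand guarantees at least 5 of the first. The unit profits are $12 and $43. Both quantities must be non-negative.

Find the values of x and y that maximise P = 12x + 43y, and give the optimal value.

x = 5, y = 5/2, maximum P = 335/2

Vertices and P = 12x + 43y:
  (35/6, 0) → P = 70
  (5, 0) → P = 60
  (5, 5/2) → P = 335/2

The optimum lies where 6x + 2y = 35 and x = 5.
Solving simultaneously gives x = 5, y = 5/2.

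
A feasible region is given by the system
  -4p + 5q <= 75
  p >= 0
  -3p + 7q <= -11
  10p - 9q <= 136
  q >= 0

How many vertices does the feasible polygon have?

The feasible vertices (each the meet of two boundaries and inside every other half-plane) are:
  (853/43, 298/43)
  (11/3, 0)
  (68/5, 0)

3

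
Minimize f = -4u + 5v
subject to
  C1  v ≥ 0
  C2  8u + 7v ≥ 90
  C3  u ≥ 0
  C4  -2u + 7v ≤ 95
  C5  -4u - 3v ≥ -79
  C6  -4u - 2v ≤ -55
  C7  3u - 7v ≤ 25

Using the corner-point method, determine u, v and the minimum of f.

u = 628/37, v = 137/37, minimum f = -1827/37

Feasible corners and f = -4u + 5v:
  (134/17, 269/17) → f = 809/17
  (195/32, 245/16) → f = 835/16
  (628/37, 137/37) → f = -1827/37
  (435/34, 65/34) → f = -1415/34

At the optimal vertex, -4u - 3v = -79 and 3u - 7v = 25.
Solving simultaneously gives u = 628/37, v = 137/37.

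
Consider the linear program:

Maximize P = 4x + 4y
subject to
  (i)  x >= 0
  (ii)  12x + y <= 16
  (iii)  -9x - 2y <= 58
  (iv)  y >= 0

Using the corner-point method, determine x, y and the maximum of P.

x = 0, y = 16, maximum P = 64

Corner points and P = 4x + 4y:
  (0, 16) → P = 64
  (0, 0) → P = 0
  (4/3, 0) → P = 16/3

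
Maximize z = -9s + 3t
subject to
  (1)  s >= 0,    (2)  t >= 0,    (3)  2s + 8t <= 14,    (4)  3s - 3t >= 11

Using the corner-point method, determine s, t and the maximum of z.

s = 11/3, t = 0, maximum z = -33

Feasible corners and z = -9s + 3t:
  (7, 0) → z = -63
  (11/3, 0) → z = -33
  (13/3, 2/3) → z = -37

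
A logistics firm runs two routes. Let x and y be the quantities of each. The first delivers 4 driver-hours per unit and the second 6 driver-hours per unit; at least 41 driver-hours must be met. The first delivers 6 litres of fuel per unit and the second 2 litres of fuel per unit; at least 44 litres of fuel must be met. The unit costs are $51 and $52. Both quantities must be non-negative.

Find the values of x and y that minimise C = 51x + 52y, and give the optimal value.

The feasible region is unbounded (it extends along (0, 1), (1, 0)), but C strictly increases along every unbounded feasible direction, so there is no improving ray and the minimum is attained at a vertex.

The optimum lies where 4x + 6y = 41 and 6x + 2y = 44.
Solving simultaneously gives x = 13/2, y = 5/2.

x = 13/2, y = 5/2, minimum C = 923/2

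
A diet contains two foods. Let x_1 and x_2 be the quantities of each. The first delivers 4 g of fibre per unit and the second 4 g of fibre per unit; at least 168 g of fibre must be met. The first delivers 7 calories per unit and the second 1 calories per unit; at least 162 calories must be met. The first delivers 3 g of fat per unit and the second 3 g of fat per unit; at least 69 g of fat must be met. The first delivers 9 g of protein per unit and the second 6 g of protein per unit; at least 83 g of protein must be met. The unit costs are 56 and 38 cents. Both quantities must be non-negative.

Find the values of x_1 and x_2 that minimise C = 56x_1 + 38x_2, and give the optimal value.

x_1 = 20, x_2 = 22, minimum C = 1956

Extreme points and C = 56x_1 + 38x_2:
  (0, 162) → C = 6156
  (42, 0) → C = 2352
  (20, 22) → C = 1956
The feasible region is unbounded (it extends along (0, 1), (1, 0)), but C strictly increases along every unbounded feasible direction, so there is no improving ray and the minimum is attained at a vertex.

The binding constraints are 4x_1 + 4x_2 = 168 and 7x_1 + x_2 = 162.
Solving simultaneously gives x_1 = 20, x_2 = 22.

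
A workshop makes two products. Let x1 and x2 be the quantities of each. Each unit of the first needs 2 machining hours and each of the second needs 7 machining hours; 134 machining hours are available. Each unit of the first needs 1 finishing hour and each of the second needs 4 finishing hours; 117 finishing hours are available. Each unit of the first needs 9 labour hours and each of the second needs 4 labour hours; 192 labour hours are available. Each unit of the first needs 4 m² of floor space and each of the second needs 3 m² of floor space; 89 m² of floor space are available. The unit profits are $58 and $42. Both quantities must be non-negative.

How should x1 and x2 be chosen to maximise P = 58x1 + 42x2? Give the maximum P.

Corner points and P = 58x1 + 42x2:
  (0, 0) → P = 0
  (0, 134/7) → P = 804
  (64/3, 0) → P = 3712/3
  (221/22, 179/11) → P = 13927/11
  (20, 3) → P = 1286

x1 = 20, x2 = 3, maximum P = 1286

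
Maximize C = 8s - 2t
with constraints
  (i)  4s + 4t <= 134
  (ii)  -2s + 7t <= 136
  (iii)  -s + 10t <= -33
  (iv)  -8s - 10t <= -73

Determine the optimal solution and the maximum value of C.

Extreme points and C = 8s - 2t:
  (368/11, 1/22) → C = 2943/11
  (131, -195/2) → C = 1243
  (106/9, -191/90) → C = 1477/15

s = 131, t = -195/2, maximum C = 1243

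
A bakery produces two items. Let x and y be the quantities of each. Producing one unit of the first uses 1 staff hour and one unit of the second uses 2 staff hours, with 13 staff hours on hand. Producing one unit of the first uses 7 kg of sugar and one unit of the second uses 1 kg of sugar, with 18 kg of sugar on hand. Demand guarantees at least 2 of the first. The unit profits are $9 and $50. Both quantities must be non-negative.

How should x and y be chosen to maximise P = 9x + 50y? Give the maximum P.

x = 2, y = 4, maximum P = 218

Vertices and P = 9x + 50y:
  (18/7, 0) → P = 162/7
  (2, 0) → P = 18
  (2, 4) → P = 218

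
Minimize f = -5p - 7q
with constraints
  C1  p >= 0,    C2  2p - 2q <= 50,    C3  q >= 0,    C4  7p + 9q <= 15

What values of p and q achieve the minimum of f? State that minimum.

p = 0, q = 5/3, minimum f = -35/3

Corner points and f = -5p - 7q:
  (0, 0) → f = 0
  (0, 5/3) → f = -35/3
  (15/7, 0) → f = -75/7

The binding constraints are p = 0 and 7p + 9q = 15.
Solving simultaneously gives p = 0, q = 5/3.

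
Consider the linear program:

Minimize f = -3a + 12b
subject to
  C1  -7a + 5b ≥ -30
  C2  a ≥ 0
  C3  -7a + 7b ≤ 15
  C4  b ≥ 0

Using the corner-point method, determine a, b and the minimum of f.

Vertices and f = -3a + 12b:
  (285/14, 45/2) → f = 2925/14
  (30/7, 0) → f = -90/7
  (0, 15/7) → f = 180/7
  (0, 0) → f = 0

The optimum lies where -7a + 5b = -30 and b = 0.
Solving simultaneously gives a = 30/7, b = 0.

a = 30/7, b = 0, minimum f = -90/7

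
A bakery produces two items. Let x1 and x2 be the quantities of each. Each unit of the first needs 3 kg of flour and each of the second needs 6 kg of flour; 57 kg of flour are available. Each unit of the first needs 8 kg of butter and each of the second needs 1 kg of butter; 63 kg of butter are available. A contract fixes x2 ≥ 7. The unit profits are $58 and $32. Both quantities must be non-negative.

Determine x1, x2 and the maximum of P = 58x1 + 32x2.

Vertices and P = 58x1 + 32x2:
  (0, 19/2) → P = 304
  (0, 7) → P = 224
  (5, 7) → P = 514

The optimum lies where 3x1 + 6x2 = 57 and x2 = 7.
Solving simultaneously gives x1 = 5, x2 = 7.

x1 = 5, x2 = 7, maximum P = 514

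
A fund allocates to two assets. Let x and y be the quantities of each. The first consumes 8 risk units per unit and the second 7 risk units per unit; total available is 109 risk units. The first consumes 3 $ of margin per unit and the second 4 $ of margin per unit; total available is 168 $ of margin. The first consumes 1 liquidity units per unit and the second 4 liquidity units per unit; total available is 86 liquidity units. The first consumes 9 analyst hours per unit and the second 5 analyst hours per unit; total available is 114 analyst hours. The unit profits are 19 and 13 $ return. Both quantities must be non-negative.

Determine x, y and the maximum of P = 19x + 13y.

x = 11, y = 3, maximum P = 248

Vertices and P = 19x + 13y:
  (0, 0) → P = 0
  (0, 109/7) → P = 1417/7
  (38/3, 0) → P = 722/3
  (11, 3) → P = 248

The binding constraints are 8x + 7y = 109 and 9x + 5y = 114.
Solving simultaneously gives x = 11, y = 3.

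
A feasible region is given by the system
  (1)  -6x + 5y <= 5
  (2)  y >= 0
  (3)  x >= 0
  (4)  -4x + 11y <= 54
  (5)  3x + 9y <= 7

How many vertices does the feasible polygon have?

The feasible vertices (each the meet of two boundaries and inside every other half-plane) are:
  (0, 0)
  (7/3, 0)
  (0, 7/9)

3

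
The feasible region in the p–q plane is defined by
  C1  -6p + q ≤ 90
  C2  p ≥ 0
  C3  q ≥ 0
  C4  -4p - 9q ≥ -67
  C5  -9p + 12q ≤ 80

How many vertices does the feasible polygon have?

The feasible vertices (each the meet of two boundaries and inside every other half-plane) are:
  (0, 0)
  (0, 20/3)
  (67/4, 0)
  (28/43, 923/129)

4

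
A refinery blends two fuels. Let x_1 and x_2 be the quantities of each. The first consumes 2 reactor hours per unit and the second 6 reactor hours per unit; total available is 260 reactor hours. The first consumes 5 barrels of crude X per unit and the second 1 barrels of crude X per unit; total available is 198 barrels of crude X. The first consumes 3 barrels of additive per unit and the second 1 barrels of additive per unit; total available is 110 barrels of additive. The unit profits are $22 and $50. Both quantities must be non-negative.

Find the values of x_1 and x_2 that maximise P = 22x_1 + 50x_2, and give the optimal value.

Extreme points and P = 22x_1 + 50x_2:
  (0, 0) → P = 0
  (0, 130/3) → P = 6500/3
  (110/3, 0) → P = 2420/3
  (25, 35) → P = 2300

The binding constraints are 2x_1 + 6x_2 = 260 and 3x_1 + x_2 = 110.
Solving simultaneously gives x_1 = 25, x_2 = 35.

x_1 = 25, x_2 = 35, maximum P = 2300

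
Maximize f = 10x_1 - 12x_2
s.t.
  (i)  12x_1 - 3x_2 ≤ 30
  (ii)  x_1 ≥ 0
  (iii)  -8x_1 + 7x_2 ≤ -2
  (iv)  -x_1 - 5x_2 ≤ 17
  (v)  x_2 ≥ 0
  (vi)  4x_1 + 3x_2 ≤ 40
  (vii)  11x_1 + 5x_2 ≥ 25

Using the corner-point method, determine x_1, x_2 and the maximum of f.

x_1 = 5/2, x_2 = 0, maximum f = 25

Vertices and f = 10x_1 - 12x_2:
  (17/5, 18/5) → f = -46/5
  (5/2, 0) → f = 25
  (185/117, 178/117) → f = -22/9
  (25/11, 0) → f = 250/11

The optimum lies where 12x_1 - 3x_2 = 30 and x_2 = 0.
Solving simultaneously gives x_1 = 5/2, x_2 = 0.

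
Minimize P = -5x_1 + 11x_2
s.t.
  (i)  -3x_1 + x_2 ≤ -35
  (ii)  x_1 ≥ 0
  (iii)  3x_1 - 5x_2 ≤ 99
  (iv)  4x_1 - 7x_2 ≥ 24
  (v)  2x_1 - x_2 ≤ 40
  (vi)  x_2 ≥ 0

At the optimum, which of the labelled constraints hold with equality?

(v) and (vi)

Feasible corners and P = -5x_1 + 11x_2:
  (13, 4) → P = -21
  (35/3, 0) → P = -175/3
  (128/5, 56/5) → P = -24/5
  (20, 0) → P = -100

The minimum is at (20, 0). Substituting into each constraint, equality holds for (v) and (vi); the remaining constraints have slack.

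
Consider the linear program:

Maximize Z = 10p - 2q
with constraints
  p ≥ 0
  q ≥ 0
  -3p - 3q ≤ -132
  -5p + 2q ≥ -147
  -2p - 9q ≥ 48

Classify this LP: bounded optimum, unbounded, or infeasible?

infeasible

The boundaries p = 0 and -3p - 3q = -132 meet at (0, 44), but that point violates -2p - 9q ≥ 48. Every candidate vertex is excluded by some other constraint, so the feasible region is empty.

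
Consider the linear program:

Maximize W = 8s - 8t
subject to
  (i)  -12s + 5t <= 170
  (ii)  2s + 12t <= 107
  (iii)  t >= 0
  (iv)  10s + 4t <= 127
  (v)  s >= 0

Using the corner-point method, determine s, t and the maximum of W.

s = 127/10, t = 0, maximum W = 508/5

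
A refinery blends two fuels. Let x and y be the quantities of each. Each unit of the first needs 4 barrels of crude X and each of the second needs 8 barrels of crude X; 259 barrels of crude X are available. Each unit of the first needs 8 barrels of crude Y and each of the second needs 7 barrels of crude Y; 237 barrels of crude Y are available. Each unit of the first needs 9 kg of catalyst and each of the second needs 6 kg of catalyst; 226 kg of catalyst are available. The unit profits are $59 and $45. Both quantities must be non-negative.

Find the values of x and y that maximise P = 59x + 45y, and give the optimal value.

The optimum lies where 8x + 7y = 237 and 9x + 6y = 226.
Solving simultaneously gives x = 32/3, y = 65/3.

x = 32/3, y = 65/3, maximum P = 4813/3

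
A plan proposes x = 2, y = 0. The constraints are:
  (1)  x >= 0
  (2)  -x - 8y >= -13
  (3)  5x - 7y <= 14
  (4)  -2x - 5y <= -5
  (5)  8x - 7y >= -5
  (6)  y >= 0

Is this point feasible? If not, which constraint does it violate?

Constraint (4): -2x - 5y = -4, which is not ≤ -5. All other constraints are satisfied.

not feasible — violates (4)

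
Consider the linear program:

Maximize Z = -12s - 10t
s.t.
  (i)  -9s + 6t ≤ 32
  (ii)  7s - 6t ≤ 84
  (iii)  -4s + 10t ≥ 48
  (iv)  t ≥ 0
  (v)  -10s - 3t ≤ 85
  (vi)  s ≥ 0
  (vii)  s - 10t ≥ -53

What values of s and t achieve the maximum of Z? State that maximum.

s = 0, t = 24/5, maximum Z = -48

Corner points and Z = -12s - 10t:
  (0, 24/5) → Z = -48
  (5/3, 82/15) → Z = -224/3
  (0, 53/10) → Z = -53

At the optimal vertex, -4s + 10t = 48 and s = 0.
Solving simultaneously gives s = 0, t = 24/5.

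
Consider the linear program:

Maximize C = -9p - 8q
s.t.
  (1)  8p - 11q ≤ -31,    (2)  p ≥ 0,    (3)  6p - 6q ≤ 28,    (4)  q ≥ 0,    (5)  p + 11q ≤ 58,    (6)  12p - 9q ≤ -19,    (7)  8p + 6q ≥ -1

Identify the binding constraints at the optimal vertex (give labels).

(1) and (2)

Vertices and C = -9p - 8q:
  (0, 31/11) → C = -248/11
  (7/6, 11/3) → C = -239/6
  (0, 58/11) → C = -464/11
  (313/141, 715/141) → C = -8537/141

The maximum is at (0, 31/11). Substituting into each constraint, equality holds for (1) and (2); the remaining constraints have slack.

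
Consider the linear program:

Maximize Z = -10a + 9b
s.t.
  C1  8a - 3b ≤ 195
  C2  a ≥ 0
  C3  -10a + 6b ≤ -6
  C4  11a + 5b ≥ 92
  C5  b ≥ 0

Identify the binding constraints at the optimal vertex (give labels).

Vertices and Z = -10a + 9b:
  (64, 317/3) → Z = 311
  (195/8, 0) → Z = -975/4
  (291/58, 427/58) → Z = 933/58
  (92/11, 0) → Z = -920/11

The maximum is at (64, 317/3). Substituting into each constraint, equality holds for C1 and C3; the remaining constraints have slack.

C1 and C3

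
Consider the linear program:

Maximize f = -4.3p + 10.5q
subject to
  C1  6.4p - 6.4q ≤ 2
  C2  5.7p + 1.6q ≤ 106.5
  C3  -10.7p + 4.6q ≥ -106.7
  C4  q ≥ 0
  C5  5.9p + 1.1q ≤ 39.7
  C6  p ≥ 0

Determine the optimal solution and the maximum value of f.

p = 0, q = 397/11, maximum f = 8337/22

Extreme points and f = -4.3p + 10.5q:
  (5/16, 0) → f = -43/32
  (6407/1120, 6057/1120) → f = 90121/2800
  (0, 0) → f = 0
  (0, 397/11) → f = 8337/22

At the optimal vertex, 5.9p + 1.1q = 39.7 and p = 0.
Solving simultaneously gives p = 0, q = 397/11.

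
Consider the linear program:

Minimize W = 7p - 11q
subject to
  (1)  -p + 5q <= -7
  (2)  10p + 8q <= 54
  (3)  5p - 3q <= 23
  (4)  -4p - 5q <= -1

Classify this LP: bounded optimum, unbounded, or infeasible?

bounded optimum

Extreme points and W = 7p - 11q:
  (47/11, -6/11) → W = 395/11
  (8/5, -27/25) → W = 577/25
  (118/37, -87/37) → W = 1783/37
The feasible region has finitely many vertices and no improving ray; the minimum is 577/25 at (8/5, -27/25).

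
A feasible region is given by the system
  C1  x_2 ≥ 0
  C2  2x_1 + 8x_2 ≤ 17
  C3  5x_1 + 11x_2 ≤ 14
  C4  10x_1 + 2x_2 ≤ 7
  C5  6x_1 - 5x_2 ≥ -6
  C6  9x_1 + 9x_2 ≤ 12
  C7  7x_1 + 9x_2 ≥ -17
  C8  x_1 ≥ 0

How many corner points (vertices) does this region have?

6

Pairwise boundary intersections that survive every other constraint:
  (7/10, 0)
  (0, 0)
  (4/91, 114/91)
  (1/9, 11/9)
  (13/24, 19/24)
  (0, 6/5)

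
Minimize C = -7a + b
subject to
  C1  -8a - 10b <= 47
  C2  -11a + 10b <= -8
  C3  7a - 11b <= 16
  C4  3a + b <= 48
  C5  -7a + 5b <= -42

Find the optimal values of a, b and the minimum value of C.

The binding constraints are 7a - 11b = 16 and 3a + b = 48.
Solving simultaneously gives a = 68/5, b = 36/5.

a = 68/5, b = 36/5, minimum C = -88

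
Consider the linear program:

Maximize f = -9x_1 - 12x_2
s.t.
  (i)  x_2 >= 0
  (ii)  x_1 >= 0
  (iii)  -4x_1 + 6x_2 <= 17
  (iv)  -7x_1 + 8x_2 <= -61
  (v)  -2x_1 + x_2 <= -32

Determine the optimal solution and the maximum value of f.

x_1 = 16, x_2 = 0, maximum f = -144

Feasible corners and f = -9x_1 - 12x_2:
  (16, 0) → f = -144
  (251/5, 363/10) → f = -4437/5
  (65/3, 34/3) → f = -331
The feasible region is unbounded (it extends along (3, 2), (1, 0)), but f strictly decreases along every unbounded feasible direction, so there is no improving ray and the maximum is attained at a vertex.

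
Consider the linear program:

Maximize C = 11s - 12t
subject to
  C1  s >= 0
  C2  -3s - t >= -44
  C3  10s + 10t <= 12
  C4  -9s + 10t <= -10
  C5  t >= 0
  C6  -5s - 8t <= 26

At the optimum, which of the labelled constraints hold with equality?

C3 and C5

Feasible corners and C = 11s - 12t:
  (22/19, 4/95) → C = 1162/95
  (6/5, 0) → C = 66/5
  (10/9, 0) → C = 110/9

The maximum is at (6/5, 0). Substituting into each constraint, equality holds for C3 and C5; the remaining constraints have slack.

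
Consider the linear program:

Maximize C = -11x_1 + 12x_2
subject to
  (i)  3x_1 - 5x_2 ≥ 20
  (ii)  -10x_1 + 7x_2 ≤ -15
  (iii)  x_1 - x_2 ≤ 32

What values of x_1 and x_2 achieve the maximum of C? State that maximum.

x_1 = -65/29, x_2 = -155/29, maximum C = -1145/29

The optimum lies where 3x_1 - 5x_2 = 20 and -10x_1 + 7x_2 = -15.
Solving simultaneously gives x_1 = -65/29, x_2 = -155/29.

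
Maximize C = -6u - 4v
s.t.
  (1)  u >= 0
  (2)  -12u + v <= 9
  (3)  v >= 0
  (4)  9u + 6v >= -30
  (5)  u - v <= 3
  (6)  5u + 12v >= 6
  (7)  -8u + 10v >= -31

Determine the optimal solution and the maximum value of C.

Extreme points and C = -6u - 4v:
  (0, 9) → C = -36
  (0, 1/2) → C = -2
  (3, 0) → C = -18
  (6/5, 0) → C = -36/5
The feasible region is unbounded (it extends along (1, 12), (1, 1)), but C strictly decreases along every unbounded feasible direction, so there is no improving ray and the maximum is attained at a vertex.

u = 0, v = 1/2, maximum C = -2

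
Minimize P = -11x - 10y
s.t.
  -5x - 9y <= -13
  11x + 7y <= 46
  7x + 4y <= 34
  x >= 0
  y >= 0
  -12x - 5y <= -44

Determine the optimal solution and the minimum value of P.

x = 78/29, y = 68/29, minimum P = -1538/29

Vertices and P = -11x - 10y:
  (46/11, 0) → P = -46
  (78/29, 68/29) → P = -1538/29
  (11/3, 0) → P = -121/3

At the optimal vertex, 11x + 7y = 46 and -12x - 5y = -44.
Solving simultaneously gives x = 78/29, y = 68/29.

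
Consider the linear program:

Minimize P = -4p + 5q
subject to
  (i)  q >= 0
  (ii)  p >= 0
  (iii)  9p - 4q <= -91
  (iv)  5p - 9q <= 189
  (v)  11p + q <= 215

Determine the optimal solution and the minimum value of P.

Corner points and P = -4p + 5q:
  (0, 91/4) → P = 455/4
  (0, 215) → P = 1075
  (769/53, 2936/53) → P = 11604/53

p = 0, q = 91/4, minimum P = 455/4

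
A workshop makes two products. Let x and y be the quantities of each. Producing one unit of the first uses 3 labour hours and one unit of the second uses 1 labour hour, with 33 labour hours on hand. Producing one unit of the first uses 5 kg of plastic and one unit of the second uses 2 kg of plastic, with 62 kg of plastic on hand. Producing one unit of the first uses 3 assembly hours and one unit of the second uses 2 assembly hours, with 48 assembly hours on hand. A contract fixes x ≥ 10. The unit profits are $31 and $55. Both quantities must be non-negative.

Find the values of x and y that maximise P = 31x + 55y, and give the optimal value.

Vertices and P = 31x + 55y:
  (11, 0) → P = 341
  (10, 0) → P = 310
  (10, 3) → P = 475

The binding constraints are 3x + y = 33 and x = 10.
Solving simultaneously gives x = 10, y = 3.

x = 10, y = 3, maximum P = 475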